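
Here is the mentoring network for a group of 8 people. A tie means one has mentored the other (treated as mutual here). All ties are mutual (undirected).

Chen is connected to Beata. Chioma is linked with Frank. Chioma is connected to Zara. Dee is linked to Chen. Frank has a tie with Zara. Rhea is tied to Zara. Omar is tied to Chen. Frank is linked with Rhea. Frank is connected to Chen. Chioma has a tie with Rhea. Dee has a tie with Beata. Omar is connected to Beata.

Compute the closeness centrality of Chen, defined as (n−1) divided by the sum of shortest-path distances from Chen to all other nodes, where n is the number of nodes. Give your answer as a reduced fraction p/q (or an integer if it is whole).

7/10

Distances from Chen: Beata:1, Chioma:2, Dee:1, Frank:1, Omar:1, Rhea:2, Zara:2. Sum = 10.
n = 8, so closeness = 7/10.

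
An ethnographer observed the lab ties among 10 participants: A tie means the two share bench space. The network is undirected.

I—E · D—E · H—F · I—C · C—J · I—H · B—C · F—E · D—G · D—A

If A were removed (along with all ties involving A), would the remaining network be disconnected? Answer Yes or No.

No

Even without A, every remaining node can still reach every other (the residual graph is connected), so A is not a cut vertex.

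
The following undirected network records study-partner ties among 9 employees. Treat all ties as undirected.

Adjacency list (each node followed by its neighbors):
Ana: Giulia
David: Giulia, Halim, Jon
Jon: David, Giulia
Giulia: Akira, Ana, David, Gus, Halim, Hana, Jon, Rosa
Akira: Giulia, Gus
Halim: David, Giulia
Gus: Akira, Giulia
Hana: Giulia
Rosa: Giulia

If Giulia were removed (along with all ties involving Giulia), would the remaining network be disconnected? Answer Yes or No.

Yes

Removing Giulia leaves {Ana} with no path to {Akira and Gus}, so the network splits into 5 components. Giulia is a cut vertex.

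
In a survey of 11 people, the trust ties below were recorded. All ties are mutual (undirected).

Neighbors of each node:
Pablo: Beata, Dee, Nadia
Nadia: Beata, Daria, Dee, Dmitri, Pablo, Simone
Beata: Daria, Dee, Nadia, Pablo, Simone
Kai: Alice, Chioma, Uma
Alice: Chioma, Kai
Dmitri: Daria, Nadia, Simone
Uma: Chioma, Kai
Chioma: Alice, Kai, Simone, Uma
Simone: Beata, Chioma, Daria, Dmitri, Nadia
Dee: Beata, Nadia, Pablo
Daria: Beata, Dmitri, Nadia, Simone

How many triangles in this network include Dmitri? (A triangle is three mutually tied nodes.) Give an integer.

3

Dmitri's neighbors: Daria, Nadia, and Simone.
Neighbor pairs that are themselves tied: Dmitri–Daria–Nadia; Dmitri–Daria–Simone; Dmitri–Nadia–Simone. Each forms one triangle with Dmitri, for 3 in total.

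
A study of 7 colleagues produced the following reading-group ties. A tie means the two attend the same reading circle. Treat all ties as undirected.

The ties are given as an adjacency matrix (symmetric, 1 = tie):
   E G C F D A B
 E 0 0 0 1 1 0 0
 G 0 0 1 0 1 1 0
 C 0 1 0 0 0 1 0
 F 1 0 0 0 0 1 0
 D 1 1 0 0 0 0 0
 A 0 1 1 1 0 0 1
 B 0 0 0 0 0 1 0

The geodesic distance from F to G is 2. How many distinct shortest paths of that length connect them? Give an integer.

The shortest distance is 2, and the only length-2 path is F–A–G. So there is exactly 1 shortest path.

1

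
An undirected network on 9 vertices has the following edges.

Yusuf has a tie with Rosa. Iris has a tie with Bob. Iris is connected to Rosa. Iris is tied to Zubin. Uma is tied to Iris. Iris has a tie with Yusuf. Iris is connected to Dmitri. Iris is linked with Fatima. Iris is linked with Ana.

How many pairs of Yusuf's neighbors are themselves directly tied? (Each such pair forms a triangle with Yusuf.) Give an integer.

1

Yusuf's neighbors: Iris and Rosa.
Neighbor pairs that are themselves tied: Yusuf–Iris–Rosa. Each forms one triangle with Yusuf, for 1 in total.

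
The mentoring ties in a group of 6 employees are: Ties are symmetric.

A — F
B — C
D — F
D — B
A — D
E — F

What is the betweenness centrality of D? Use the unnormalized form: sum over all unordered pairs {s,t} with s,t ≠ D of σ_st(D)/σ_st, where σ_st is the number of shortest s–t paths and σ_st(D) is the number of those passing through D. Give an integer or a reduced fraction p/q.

Pairs whose geodesics pass through D — B–A: 1; B–E: 1; B–F: 1; C–A: 1; C–E: 1; C–F: 1.
All other pairs contribute 0.
Summing the contributions gives betweenness(D) = 6.

6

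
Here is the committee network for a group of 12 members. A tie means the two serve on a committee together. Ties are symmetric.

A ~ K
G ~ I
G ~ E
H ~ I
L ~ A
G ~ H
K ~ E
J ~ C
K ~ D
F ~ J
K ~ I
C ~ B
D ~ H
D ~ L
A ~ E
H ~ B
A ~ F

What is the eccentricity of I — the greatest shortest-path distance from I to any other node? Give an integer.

Distances from I: A:2, B:2, C:3, D:2, E:2, F:3, G:1, H:1, J:4, K:1, L:3.
The largest is 4 (to J), so the eccentricity of I is 4.

4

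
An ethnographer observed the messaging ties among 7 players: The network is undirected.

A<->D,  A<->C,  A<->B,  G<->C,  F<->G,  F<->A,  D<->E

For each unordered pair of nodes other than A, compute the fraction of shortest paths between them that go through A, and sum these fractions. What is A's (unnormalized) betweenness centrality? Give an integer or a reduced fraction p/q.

Pairs whose geodesics pass through A — D–C: 1; D–B: 1; D–F: 1; D–G: 2/2; C–B: 1; C–E: 1; C–F: 1/2; B–E: 1; B–F: 1; B–G: 2/2; E–F: 1; E–G: 2/2.
All other pairs contribute 0.
Summing the contributions gives betweenness(A) = 23/2.

23/2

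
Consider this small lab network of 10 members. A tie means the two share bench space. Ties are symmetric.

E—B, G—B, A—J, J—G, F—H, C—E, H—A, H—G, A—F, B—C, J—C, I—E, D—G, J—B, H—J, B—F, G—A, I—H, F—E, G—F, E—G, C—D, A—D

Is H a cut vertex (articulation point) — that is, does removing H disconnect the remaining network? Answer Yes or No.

No

Even without H, every remaining node can still reach every other (the residual graph is connected), so H is not a cut vertex.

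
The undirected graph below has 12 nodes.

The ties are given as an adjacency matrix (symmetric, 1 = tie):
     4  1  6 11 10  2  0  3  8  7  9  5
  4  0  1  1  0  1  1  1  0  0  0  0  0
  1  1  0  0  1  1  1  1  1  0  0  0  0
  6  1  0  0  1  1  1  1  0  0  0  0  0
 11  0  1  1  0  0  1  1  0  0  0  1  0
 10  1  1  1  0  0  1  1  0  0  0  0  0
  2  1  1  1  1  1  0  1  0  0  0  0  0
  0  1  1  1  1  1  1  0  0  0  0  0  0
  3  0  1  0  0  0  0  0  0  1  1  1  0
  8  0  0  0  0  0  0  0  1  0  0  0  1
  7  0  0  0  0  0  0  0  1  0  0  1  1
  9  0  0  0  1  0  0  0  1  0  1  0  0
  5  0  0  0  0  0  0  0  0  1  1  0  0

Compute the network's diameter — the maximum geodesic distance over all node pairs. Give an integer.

4

Eccentricity of each node (its greatest distance to any other): 0:4, 1:3, 2:4, 3:3, 4:4, 5:4, 6:4, 7:3, 8:4, 9:3, 10:4, 11:3.
The maximum eccentricity is 4, realized for instance by the pair 4–5 via 4 – 1 – 3 – 8 – 5. So the diameter is 4.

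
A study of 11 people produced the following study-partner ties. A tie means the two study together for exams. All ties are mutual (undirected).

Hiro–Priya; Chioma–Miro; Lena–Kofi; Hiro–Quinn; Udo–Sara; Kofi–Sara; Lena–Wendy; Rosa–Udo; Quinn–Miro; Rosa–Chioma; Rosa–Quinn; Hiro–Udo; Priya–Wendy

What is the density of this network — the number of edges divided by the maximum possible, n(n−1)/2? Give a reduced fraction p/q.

There are 13 edges and 11 nodes, so the maximum possible is C(11,2) = 55.
Density = 13/55.

13/55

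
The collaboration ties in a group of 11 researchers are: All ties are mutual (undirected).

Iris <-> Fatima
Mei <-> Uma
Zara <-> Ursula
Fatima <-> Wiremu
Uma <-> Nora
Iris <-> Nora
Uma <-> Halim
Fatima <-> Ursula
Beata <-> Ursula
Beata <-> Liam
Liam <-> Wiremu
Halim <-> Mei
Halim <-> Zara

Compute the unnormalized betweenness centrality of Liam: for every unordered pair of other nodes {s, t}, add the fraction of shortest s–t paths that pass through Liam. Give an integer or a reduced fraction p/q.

1

Pairs whose geodesics pass through Liam — Beata–Wiremu: 1.
All other pairs contribute 0.
Summing the contributions gives betweenness(Liam) = 1.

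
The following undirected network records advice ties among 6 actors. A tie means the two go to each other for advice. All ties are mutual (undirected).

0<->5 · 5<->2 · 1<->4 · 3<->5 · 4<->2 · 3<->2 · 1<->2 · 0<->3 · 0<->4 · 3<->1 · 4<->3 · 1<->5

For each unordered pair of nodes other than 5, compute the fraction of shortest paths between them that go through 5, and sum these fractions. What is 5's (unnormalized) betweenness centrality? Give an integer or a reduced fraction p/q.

Pairs whose geodesics pass through 5 — 2–0: 1/3; 0–1: 1/3.
All other pairs contribute 0.
Summing the contributions gives betweenness(5) = 2/3.

2/3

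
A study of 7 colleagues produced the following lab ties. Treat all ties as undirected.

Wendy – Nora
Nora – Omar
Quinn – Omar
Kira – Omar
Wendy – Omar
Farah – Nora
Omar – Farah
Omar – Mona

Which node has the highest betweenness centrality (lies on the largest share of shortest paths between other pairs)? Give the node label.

Unnormalized betweenness of each node: Farah:0, Kira:0, Mona:0, Nora:1/2, Omar:25/2, Quinn:0, Wendy:0.
Omar has the largest value, 25/2, making it the main broker — the node through which the most shortest paths run.

Omar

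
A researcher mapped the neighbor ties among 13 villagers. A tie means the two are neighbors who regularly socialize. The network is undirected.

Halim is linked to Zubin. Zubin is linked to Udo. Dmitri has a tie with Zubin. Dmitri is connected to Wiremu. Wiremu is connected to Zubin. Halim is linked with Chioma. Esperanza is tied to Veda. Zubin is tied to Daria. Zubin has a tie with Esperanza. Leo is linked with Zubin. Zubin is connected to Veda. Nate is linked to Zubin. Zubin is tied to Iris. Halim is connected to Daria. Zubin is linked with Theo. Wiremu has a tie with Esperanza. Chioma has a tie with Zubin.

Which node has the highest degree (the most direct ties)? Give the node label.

Degrees — Chioma:2, Daria:2, Dmitri:2, Esperanza:3, Halim:3, Iris:1, Leo:1, Nate:1, Theo:1, Udo:1, Veda:2, Wiremu:3, Zubin:12.
The maximum is 12, attained only by Zubin.

Zubin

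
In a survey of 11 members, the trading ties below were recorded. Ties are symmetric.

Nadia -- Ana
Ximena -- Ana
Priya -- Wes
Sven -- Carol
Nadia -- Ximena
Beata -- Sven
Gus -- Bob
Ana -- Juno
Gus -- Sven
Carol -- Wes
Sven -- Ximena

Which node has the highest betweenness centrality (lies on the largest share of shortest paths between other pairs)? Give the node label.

Sven

Unnormalized betweenness of each node: Ana:9, Beata:0, Bob:0, Carol:16, Gus:9, Juno:0, Nadia:0, Priya:0, Sven:35, Wes:9, Ximena:21.
Sven has the largest value, 35, making it the main broker — the node through which the most shortest paths run.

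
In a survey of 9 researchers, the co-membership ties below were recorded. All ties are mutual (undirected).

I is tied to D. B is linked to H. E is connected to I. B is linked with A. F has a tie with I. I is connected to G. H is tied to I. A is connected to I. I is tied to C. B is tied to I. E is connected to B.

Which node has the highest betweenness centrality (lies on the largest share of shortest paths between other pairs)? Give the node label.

I

Unnormalized betweenness of each node: A:0, B:3/2, C:0, D:0, E:0, F:0, G:0, H:0, I:47/2.
I has the largest value, 47/2, making it the main broker — the node through which the most shortest paths run.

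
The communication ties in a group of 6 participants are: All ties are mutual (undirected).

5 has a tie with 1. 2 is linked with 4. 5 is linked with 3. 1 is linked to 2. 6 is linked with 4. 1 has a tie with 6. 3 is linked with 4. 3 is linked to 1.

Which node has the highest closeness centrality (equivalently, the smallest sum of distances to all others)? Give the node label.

Farness (sum of distances to all others) for each node — 1:6, 2:8, 3:7, 4:7, 5:8, 6:8.
The smallest farness is 6, for 1, so 1 has the highest closeness.

1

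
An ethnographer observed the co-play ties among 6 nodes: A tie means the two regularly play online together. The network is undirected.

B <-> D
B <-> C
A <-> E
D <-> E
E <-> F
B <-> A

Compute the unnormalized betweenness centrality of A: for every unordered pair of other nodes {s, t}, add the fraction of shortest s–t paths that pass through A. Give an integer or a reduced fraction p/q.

Pairs whose geodesics pass through A — B–E: 1/2; B–F: 1/2; E–C: 1/2; F–C: 1/2.
All other pairs contribute 0.
Summing the contributions gives betweenness(A) = 2.

2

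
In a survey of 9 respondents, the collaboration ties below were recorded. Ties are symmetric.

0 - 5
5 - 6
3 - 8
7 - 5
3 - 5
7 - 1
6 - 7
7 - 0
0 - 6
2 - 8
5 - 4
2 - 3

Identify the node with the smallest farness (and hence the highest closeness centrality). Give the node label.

5

Farness (sum of distances to all others) for each node — 0:15, 1:21, 2:20, 3:14, 4:18, 5:11, 6:15, 7:14, 8:20.
The smallest farness is 11, for 5, so 5 has the highest closeness.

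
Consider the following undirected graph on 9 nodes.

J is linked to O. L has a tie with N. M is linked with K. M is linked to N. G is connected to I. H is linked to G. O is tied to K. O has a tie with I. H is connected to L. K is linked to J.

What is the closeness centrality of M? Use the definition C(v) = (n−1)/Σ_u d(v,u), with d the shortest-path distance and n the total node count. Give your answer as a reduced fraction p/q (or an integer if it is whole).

Distances from M: G:4, H:3, I:3, J:2, K:1, L:2, N:1, O:2. Sum = 18.
n = 9, so closeness = 8/18 = 4/9.

4/9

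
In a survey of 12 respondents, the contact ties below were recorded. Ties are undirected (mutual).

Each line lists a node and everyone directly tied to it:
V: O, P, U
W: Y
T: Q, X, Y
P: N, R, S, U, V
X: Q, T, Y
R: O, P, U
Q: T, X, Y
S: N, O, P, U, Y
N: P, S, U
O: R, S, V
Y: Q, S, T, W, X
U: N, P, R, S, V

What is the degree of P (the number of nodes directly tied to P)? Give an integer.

5

P is directly tied to N, R, S, U, and V. That is 5 neighbors, so the degree of P is 5.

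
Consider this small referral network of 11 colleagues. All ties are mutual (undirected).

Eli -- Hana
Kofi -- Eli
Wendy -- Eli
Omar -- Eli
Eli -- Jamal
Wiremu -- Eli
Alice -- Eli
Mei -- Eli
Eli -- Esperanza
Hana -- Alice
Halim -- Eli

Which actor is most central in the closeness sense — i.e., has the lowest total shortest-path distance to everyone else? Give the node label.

Farness (sum of distances to all others) for each node — Alice:18, Eli:10, Esperanza:19, Halim:19, Hana:18, Jamal:19, Kofi:19, Mei:19, Omar:19, Wendy:19, Wiremu:19.
The smallest farness is 10, for Eli, so Eli has the highest closeness.

Eli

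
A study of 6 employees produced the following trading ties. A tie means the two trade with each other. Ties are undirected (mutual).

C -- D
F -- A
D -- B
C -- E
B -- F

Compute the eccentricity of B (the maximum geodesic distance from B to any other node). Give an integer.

Distances from B: A:2, C:2, D:1, E:3, F:1.
The largest is 3 (to E), so the eccentricity of B is 3.

3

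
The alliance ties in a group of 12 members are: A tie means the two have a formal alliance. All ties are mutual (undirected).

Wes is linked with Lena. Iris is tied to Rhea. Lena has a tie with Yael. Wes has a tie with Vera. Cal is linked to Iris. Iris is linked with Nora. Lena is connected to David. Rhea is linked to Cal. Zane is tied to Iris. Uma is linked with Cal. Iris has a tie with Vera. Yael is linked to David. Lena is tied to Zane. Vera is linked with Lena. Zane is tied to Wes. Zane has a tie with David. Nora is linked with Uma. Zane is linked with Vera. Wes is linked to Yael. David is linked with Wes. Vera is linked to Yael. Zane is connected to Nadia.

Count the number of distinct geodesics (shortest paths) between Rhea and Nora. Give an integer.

The shortest distance is 2, and the only length-2 path is Rhea–Iris–Nora. So there is exactly 1 shortest path.

1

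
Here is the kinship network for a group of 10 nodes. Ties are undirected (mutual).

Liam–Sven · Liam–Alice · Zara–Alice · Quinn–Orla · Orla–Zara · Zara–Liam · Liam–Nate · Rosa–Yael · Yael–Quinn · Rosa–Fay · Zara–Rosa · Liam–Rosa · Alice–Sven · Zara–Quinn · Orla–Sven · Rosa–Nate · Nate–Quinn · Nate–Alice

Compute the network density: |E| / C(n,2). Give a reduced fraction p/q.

There are 18 edges and 10 nodes, so the maximum possible is C(10,2) = 45.
Density = 18/45 = 2/5.

2/5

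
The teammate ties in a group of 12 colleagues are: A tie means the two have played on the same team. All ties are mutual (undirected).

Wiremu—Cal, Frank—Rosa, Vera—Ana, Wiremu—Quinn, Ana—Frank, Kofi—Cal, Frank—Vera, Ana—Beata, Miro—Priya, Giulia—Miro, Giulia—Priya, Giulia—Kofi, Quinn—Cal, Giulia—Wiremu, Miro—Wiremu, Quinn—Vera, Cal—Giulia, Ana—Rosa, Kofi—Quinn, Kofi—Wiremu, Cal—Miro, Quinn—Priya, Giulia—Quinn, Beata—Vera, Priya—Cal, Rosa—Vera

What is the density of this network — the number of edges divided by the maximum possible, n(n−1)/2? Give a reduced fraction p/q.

13/33

There are 26 edges and 12 nodes, so the maximum possible is C(12,2) = 66.
Density = 26/66 = 13/33.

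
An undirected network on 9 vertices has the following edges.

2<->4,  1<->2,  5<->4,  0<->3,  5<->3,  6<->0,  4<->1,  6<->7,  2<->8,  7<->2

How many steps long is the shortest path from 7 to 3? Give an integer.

3

One shortest route is 7 – 6 – 0 – 3, which uses 3 edges, and at distance 2 from 7 we only reach {0, 1, 4, 8}, which does not include 3. So d(7,3) = 3.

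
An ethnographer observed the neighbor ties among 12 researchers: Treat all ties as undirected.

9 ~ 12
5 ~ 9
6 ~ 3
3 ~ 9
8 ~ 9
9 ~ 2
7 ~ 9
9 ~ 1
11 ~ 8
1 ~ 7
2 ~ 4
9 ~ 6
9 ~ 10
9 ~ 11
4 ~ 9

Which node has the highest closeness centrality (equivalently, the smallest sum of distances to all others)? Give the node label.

9

Farness (sum of distances to all others) for each node — 1:20, 2:20, 3:20, 4:20, 5:21, 6:20, 7:20, 8:20, 9:11, 10:21, 11:20, 12:21.
The smallest farness is 11, for 9, so 9 has the highest closeness.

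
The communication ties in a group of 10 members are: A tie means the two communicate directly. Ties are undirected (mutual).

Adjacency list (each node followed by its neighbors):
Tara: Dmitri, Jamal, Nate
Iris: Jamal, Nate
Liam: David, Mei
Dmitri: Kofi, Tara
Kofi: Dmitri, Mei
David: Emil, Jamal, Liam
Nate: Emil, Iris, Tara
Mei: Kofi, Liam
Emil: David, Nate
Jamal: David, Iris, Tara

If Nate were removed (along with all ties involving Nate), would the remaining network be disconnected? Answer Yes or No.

No

Even without Nate, every remaining node can still reach every other (the residual graph is connected), so Nate is not a cut vertex.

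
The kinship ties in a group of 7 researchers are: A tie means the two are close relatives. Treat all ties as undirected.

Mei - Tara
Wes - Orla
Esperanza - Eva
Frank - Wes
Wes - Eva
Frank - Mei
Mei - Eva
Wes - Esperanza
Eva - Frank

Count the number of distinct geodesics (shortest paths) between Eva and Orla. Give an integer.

1

The shortest distance is 2, and the only length-2 path is Eva–Wes–Orla. So there is exactly 1 shortest path.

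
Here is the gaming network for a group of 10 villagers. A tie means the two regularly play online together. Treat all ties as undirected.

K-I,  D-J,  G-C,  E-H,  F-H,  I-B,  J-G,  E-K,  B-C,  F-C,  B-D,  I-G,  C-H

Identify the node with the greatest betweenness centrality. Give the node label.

C

Unnormalized betweenness of each node: B:23/3, C:73/6, D:1, E:8/3, F:0, G:23/3, H:16/3, I:43/6, J:1, K:10/3.
C has the largest value, 73/6, making it the main broker — the node through which the most shortest paths run.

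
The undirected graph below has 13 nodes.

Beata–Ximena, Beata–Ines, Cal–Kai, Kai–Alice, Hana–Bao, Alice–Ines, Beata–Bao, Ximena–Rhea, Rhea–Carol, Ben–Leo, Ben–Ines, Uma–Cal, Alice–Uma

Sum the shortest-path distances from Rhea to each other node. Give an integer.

Distances from Rhea: Alice:4, Bao:3, Beata:2, Ben:4, Cal:6, Carol:1, Hana:4, Ines:3, Kai:5, Leo:5, Uma:5, Ximena:1.
Sum = 4 + 3 + 2 + 4 + 6 + 1 + 4 + 3 + 5 + 5 + 5 + 1 = 43.

43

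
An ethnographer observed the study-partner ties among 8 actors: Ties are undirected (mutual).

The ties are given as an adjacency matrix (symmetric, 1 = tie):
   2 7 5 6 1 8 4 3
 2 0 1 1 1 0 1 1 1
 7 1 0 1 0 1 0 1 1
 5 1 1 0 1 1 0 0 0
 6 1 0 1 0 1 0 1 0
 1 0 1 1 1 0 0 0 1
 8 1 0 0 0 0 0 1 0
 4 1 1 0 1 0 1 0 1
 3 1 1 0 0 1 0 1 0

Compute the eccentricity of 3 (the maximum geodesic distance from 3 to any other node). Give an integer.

2

Distances from 3: 1:1, 2:1, 4:1, 5:2, 6:2, 7:1, 8:2.
The largest is 2 (to 5, 6, and 8), so the eccentricity of 3 is 2.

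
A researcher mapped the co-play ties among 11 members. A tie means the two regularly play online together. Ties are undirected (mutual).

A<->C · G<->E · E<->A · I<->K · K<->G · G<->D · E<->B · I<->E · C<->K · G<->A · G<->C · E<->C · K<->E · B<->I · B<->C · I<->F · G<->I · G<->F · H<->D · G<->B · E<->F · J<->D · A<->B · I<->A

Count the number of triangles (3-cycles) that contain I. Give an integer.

10

I's neighbors: A, B, E, F, G, and K.
Neighbor pairs that are themselves tied: I–A–B; I–A–E; I–A–G; I–B–E; I–B–G; I–E–F; I–E–G; I–E–K; I–F–G; I–G–K. Each forms one triangle with I, for 10 in total.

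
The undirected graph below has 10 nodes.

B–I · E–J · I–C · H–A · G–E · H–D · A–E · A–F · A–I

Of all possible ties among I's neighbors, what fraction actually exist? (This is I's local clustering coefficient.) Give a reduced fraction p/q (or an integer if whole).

0

I's neighbors: A, B, and C (k = 3).
Possible neighbor pairs: C(3,2) = 3. Edges among them: none → e = 0.
Clustering(I) = 0/3 = 0.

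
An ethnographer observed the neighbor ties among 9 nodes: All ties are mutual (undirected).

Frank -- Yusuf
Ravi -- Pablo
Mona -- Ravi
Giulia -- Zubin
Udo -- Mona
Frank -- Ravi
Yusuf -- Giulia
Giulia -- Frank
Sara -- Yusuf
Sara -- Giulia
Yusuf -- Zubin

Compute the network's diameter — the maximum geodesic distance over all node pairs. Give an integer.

Eccentricity of each node (its greatest distance to any other): Frank:3, Giulia:4, Mona:4, Pablo:4, Ravi:3, Sara:5, Udo:5, Yusuf:4, Zubin:5.
The maximum eccentricity is 5, realized for instance by the pair Sara–Udo via Sara – Yusuf – Frank – Ravi – Mona – Udo. So the diameter is 5.

5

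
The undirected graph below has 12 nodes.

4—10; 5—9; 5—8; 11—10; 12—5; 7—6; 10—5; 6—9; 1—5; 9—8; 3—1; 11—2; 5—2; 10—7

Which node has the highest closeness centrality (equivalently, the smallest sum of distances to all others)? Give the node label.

Farness (sum of distances to all others) for each node — 1:24, 2:24, 3:34, 4:29, 5:16, 6:27, 7:26, 8:24, 9:22, 10:19, 11:27, 12:26.
The smallest farness is 16, for 5, so 5 has the highest closeness.

5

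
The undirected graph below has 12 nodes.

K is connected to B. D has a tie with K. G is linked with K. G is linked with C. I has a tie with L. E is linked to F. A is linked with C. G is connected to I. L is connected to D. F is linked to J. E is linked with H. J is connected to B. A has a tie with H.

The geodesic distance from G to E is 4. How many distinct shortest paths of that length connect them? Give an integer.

The shortest distance is 4, and the only length-4 path is G–C–A–H–E. So there is exactly 1 shortest path.

1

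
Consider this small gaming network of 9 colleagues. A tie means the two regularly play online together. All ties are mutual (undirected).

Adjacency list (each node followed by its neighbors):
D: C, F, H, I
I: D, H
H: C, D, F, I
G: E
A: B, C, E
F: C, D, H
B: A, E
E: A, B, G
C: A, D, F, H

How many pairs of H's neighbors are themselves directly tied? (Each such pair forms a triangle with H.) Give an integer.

H's neighbors: C, D, F, and I.
Neighbor pairs that are themselves tied: H–C–D; H–C–F; H–D–F; H–D–I. Each forms one triangle with H, for 4 in total.

4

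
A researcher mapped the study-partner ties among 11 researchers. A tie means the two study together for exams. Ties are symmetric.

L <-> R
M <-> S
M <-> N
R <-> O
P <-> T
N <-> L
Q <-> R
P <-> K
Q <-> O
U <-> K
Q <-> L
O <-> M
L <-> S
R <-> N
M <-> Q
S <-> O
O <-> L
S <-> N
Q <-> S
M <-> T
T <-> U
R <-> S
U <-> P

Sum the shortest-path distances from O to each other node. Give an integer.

19

Distances from O: K:4, L:1, M:1, N:2, P:3, Q:1, R:1, S:1, T:2, U:3.
Sum = 4 + 1 + 1 + 2 + 3 + 1 + 1 + 1 + 2 + 3 = 19.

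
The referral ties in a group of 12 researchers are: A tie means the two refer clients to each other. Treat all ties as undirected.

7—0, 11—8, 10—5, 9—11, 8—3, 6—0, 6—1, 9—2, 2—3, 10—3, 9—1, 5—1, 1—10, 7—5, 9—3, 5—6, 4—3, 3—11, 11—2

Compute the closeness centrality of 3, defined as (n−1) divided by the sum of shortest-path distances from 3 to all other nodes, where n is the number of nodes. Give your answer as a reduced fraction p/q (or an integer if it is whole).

Distances from 3: 0:4, 1:2, 2:1, 4:1, 5:2, 6:3, 7:3, 8:1, 9:1, 10:1, 11:1. Sum = 20.
n = 12, so closeness = 11/20.

11/20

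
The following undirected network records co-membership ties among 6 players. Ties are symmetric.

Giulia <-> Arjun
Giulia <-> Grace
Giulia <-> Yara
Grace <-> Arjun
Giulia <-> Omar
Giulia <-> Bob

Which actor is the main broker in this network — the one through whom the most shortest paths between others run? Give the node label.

Giulia

Unnormalized betweenness of each node: Arjun:0, Bob:0, Giulia:9, Grace:0, Omar:0, Yara:0.
Giulia has the largest value, 9, making it the main broker — the node through which the most shortest paths run.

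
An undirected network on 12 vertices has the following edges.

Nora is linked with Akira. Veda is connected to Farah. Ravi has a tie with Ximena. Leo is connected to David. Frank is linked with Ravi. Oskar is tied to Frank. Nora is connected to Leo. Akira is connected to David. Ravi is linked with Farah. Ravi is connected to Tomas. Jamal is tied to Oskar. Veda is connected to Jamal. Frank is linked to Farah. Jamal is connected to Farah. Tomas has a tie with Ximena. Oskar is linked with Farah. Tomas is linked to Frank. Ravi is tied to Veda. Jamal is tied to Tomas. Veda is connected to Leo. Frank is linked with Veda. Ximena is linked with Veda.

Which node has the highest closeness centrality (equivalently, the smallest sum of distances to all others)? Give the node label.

Farness (sum of distances to all others) for each node — Akira:37, David:29, Farah:21, Frank:21, Jamal:22, Leo:21, Nora:29, Oskar:28, Ravi:21, Tomas:26, Veda:17, Ximena:24.
The smallest farness is 17, for Veda, so Veda has the highest closeness.

Veda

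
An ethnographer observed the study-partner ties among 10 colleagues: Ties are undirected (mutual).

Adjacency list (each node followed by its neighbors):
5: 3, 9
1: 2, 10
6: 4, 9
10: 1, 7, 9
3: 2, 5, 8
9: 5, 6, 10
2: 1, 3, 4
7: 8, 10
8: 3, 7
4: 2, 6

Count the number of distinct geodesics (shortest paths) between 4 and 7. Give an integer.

The shortest distance is 4. The length-4 paths are: 4–2–3–8–7; 4–6–9–10–7; 4–2–1–10–7.
That gives 3 distinct shortest paths.

3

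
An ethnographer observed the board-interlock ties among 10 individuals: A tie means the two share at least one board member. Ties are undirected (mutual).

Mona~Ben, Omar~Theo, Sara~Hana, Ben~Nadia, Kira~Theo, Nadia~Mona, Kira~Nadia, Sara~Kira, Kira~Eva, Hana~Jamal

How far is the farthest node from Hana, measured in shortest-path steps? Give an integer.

4

Distances from Hana: Ben:4, Eva:3, Jamal:1, Kira:2, Mona:4, Nadia:3, Omar:4, Sara:1, Theo:3.
The largest is 4 (to Mona, Ben, and Omar), so the eccentricity of Hana is 4.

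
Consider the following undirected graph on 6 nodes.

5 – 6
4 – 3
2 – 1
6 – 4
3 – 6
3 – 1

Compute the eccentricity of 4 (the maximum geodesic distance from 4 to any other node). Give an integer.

Distances from 4: 1:2, 2:3, 3:1, 5:2, 6:1.
The largest is 3 (to 2), so the eccentricity of 4 is 3.

3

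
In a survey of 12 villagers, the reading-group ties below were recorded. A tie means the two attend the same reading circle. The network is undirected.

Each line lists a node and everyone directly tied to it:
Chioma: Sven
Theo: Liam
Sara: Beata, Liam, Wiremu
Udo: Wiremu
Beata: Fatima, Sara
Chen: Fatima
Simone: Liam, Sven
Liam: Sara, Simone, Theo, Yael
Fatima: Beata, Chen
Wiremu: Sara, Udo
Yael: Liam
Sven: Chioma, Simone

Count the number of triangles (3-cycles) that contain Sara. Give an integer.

Sara's neighbors are Beata, Liam, and Wiremu, but none of them are tied to each other, so no triangle contains Sara.

0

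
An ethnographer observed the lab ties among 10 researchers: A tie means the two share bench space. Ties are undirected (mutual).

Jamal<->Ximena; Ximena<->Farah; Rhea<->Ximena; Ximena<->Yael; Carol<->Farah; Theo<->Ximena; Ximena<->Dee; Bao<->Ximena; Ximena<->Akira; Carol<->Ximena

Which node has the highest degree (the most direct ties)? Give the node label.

Ximena

Degrees — Akira:1, Bao:1, Carol:2, Dee:1, Farah:2, Jamal:1, Rhea:1, Theo:1, Ximena:9, Yael:1.
The maximum is 9, attained only by Ximena.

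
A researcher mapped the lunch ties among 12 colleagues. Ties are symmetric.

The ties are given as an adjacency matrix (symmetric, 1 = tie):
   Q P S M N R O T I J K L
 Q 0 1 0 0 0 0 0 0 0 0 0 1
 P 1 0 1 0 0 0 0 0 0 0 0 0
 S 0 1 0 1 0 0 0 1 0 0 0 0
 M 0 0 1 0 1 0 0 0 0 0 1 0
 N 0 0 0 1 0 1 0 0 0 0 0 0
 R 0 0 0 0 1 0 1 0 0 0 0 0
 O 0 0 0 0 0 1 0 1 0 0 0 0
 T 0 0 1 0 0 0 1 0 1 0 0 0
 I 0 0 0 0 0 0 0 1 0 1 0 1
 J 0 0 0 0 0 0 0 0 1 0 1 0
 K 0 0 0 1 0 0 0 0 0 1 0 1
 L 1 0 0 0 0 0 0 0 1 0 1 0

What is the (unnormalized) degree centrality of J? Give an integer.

2

J is directly tied to I and K. That is 2 neighbors, so the degree of J is 2.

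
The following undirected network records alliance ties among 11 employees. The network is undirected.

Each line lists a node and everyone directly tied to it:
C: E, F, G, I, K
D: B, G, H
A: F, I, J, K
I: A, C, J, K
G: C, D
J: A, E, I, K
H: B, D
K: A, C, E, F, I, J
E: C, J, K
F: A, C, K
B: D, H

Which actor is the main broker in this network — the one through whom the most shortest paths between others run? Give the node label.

Unnormalized betweenness of each node: A:5/6, B:0, C:151/6, D:16, E:5/3, F:5/3, G:21, H:0, I:10/3, J:5/6, K:11/2.
C has the largest value, 151/6, making it the main broker — the node through which the most shortest paths run.

C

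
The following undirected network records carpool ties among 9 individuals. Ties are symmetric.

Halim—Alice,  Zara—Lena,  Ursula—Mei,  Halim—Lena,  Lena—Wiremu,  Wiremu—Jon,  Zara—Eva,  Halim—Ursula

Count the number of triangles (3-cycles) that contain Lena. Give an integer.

Lena's neighbors are Halim, Wiremu, and Zara, but none of them are tied to each other, so no triangle contains Lena.

0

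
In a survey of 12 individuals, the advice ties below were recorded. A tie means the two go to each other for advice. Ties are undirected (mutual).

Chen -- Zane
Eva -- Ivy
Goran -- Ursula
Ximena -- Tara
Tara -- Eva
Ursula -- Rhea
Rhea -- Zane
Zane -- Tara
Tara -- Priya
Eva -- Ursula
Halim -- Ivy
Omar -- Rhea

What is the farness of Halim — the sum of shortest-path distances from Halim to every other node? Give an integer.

Distances from Halim: Chen:5, Eva:2, Goran:4, Ivy:1, Omar:5, Priya:4, Rhea:4, Tara:3, Ursula:3, Ximena:4, Zane:4.
Sum = 5 + 2 + 4 + 1 + 5 + 4 + 4 + 3 + 3 + 4 + 4 = 39.

39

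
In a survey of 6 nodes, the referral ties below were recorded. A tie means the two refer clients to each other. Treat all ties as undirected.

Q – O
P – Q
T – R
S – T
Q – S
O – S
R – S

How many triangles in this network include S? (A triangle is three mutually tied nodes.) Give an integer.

2

S's neighbors: O, Q, R, and T.
Neighbor pairs that are themselves tied: S–O–Q; S–R–T. Each forms one triangle with S, for 2 in total.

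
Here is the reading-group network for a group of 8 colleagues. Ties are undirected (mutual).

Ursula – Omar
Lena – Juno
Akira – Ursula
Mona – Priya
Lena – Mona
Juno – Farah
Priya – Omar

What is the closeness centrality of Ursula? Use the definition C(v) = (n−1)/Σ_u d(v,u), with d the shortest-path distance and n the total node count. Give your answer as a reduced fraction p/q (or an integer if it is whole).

7/22

Distances from Ursula: Akira:1, Farah:6, Juno:5, Lena:4, Mona:3, Omar:1, Priya:2. Sum = 22.
n = 8, so closeness = 7/22.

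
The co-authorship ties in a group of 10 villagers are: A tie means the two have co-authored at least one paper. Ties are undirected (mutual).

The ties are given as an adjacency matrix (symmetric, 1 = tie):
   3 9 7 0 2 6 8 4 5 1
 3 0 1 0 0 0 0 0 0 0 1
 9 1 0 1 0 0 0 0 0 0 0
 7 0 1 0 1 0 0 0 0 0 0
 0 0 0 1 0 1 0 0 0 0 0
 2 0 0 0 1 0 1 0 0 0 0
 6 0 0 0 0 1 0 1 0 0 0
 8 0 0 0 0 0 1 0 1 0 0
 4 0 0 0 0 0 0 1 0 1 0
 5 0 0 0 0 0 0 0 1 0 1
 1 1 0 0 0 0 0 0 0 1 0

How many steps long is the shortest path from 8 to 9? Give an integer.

5

One shortest route is 8 – 4 – 5 – 1 – 3 – 9, which uses 5 edges, and at distance 4 from 8 we only reach {3, 7}, which does not include 9. So d(8,9) = 5.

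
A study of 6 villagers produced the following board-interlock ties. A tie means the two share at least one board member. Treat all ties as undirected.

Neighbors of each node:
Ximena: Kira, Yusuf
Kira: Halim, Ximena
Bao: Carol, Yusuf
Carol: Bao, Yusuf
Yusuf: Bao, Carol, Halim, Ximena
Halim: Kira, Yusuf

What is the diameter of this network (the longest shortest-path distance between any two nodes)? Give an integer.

3

Eccentricity of each node (its greatest distance to any other): Bao:3, Carol:3, Halim:2, Kira:3, Ximena:2, Yusuf:2.
The maximum eccentricity is 3, realized for instance by the pair Bao–Kira via Bao – Yusuf – Ximena – Kira. So the diameter is 3.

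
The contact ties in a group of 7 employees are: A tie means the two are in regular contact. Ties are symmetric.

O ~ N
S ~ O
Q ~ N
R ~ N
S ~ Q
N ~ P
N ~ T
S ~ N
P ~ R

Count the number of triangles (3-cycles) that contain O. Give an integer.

1

O's neighbors: N and S.
Neighbor pairs that are themselves tied: O–N–S. Each forms one triangle with O, for 1 in total.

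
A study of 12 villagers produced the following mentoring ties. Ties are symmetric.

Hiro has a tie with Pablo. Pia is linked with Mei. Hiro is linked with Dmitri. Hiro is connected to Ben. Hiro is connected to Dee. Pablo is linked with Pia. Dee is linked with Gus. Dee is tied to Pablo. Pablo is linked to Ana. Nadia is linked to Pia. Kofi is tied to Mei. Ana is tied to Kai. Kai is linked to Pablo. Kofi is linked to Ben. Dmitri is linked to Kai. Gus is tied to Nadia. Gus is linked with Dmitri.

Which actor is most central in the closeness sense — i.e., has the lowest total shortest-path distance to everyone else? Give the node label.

Farness (sum of distances to all others) for each node — Ana:26, Ben:26, Dee:21, Dmitri:23, Gus:24, Hiro:20, Kai:24, Kofi:30, Mei:27, Nadia:26, Pablo:18, Pia:21.
The smallest farness is 18, for Pablo, so Pablo has the highest closeness.

Pablo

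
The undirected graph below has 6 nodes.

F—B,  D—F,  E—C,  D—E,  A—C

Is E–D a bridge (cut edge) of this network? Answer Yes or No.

Yes

Without the E–D edge there is no alternate route between E and D, so the network disconnects. It is a bridge.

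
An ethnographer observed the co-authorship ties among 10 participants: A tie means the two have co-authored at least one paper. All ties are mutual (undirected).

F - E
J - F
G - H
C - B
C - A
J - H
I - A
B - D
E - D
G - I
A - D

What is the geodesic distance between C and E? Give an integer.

One shortest route is C – A – D – E, which uses 3 edges, and at distance 2 from C we only reach {D, I}, which does not include E. So d(C,E) = 3.

3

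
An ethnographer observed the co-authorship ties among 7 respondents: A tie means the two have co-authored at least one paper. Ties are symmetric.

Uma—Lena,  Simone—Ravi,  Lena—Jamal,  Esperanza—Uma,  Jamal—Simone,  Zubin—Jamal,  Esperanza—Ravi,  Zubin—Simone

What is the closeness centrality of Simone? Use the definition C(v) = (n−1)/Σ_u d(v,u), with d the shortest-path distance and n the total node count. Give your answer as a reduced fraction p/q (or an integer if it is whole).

Distances from Simone: Esperanza:2, Jamal:1, Lena:2, Ravi:1, Uma:3, Zubin:1. Sum = 10.
n = 7, so closeness = 6/10 = 3/5.

3/5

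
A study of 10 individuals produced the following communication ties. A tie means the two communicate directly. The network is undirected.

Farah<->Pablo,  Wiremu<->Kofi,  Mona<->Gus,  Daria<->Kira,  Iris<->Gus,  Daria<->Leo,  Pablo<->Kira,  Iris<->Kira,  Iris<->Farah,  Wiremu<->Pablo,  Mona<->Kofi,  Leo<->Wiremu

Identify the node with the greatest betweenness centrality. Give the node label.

Unnormalized betweenness of each node: Daria:5/2, Farah:3/2, Gus:9/2, Iris:8, Kira:15/2, Kofi:5, Leo:5/2, Mona:7/2, Pablo:7, Wiremu:10.
Wiremu has the largest value, 10, making it the main broker — the node through which the most shortest paths run.

Wiremu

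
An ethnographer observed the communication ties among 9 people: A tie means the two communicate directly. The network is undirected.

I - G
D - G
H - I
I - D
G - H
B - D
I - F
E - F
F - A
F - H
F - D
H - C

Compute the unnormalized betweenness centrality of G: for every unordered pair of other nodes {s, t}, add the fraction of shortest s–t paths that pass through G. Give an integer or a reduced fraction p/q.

Pairs whose geodesics pass through G — D–H: 1/3; D–C: 1/3; H–B: 1/3; B–C: 1/3.
All other pairs contribute 0.
Summing the contributions gives betweenness(G) = 4/3.

4/3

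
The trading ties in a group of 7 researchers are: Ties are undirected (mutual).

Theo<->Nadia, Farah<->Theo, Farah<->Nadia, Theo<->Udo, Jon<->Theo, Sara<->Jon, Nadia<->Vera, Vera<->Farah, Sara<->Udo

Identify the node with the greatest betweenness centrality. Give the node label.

Unnormalized betweenness of each node: Farah:2, Jon:2, Nadia:2, Sara:1/2, Theo:19/2, Udo:2, Vera:0.
Theo has the largest value, 19/2, making it the main broker — the node through which the most shortest paths run.

Theo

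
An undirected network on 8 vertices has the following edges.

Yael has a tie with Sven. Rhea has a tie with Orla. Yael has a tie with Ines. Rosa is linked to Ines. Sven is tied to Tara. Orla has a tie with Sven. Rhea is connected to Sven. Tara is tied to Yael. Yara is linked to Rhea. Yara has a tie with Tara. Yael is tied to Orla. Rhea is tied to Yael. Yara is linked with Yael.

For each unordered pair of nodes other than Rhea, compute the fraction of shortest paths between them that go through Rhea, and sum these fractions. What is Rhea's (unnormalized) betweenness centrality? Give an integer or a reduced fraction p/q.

Pairs whose geodesics pass through Rhea — Yara–Orla: 1/2; Yara–Sven: 1/3.
All other pairs contribute 0.
Summing the contributions gives betweenness(Rhea) = 5/6.

5/6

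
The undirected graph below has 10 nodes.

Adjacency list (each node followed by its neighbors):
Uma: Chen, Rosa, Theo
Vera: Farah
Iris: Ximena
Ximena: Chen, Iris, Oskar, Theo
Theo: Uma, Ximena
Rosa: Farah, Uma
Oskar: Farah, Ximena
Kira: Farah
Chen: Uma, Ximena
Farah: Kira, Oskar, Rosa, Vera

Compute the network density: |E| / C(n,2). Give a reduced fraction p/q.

11/45

There are 11 edges and 10 nodes, so the maximum possible is C(10,2) = 45.
Density = 11/45.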